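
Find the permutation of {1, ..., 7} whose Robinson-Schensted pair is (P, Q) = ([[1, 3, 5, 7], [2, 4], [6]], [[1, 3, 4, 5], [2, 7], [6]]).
Reverse the RSK construction: for i from n down to 1, find the cell of Q containing i, remove the entry at that cell from P, and reverse-bump it up through P; the value ejected from row 1 is w(i).

Step i=7: Q has 7 at row 2, column 2; remove 4 from row 2 of P and reverse-bump: 4 enters row 1 and ejects 3. So w(7) = 3. P is now [[1, 4, 5, 7], [2], [6]].
Step i=6: Q has 6 at row 3, column 1; remove 6 from row 3 of P and reverse-bump: 6 enters row 2 and ejects 2; 2 enters row 1 and ejects 1. So w(6) = 1. P is now [[2, 4, 5, 7], [6]].
Step i=5: Q has 5 at row 1, column 4; remove that cell from P, ejecting 7. So w(5) = 7. P is now [[2, 4, 5], [6]].
Step i=4: Q has 4 at row 1, column 3; remove that cell from P, ejecting 5. So w(4) = 5. P is now [[2, 4], [6]].
Step i=3: Q has 3 at row 1, column 2; remove that cell from P, ejecting 4. So w(3) = 4. P is now [[2], [6]].
Step i=2: Q has 2 at row 2, column 1; remove 6 from row 2 of P and reverse-bump: 6 enters row 1 and ejects 2. So w(2) = 2. P is now [[6]].
Step i=1: Q has 1 at row 1, column 1; remove that cell from P, ejecting 6. So w(1) = 6. P is now [].

So w = 6 2 4 5 7 1 3.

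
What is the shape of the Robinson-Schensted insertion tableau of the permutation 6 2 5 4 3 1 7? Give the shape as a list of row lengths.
Row-insert each entry into an empty tableau.

After inserting 6: P = [[6]].
After inserting 2: P = [[2], [6]].
After inserting 5: P = [[2, 5], [6]].
After inserting 4: P = [[2, 4], [5], [6]].
After inserting 3: P = [[2, 3], [4], [5], [6]].
After inserting 1: P = [[1, 3], [2], [4], [5], [6]].
After inserting 7: P = [[1, 3, 7], [2], [4], [5], [6]].

The final insertion tableau P = [[1, 3, 7], [2], [4], [5], [6]] has shape [3, 1, 1, 1, 1].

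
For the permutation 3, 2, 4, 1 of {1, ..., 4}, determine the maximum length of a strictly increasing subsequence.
2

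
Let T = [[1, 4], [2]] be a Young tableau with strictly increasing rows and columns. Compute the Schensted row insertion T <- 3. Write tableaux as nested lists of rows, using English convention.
In row 1, 3 replaces 4 (the leftmost entry greater than 3); 4 is bumped to row 2. 4 is appended to row 2. The new tableau is [[1, 3], [2, 4]].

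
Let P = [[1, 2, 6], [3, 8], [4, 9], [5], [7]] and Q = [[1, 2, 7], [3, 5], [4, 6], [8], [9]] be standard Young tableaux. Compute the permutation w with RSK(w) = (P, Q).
Reverse the RSK construction: for i from n down to 1, find the cell of Q containing i, remove the entry at that cell from P, and reverse-bump it up through P; the value ejected from row 1 is w(i).

Step i=9: Q has 9 at row 5, column 1; remove 7 from row 5 of P and reverse-bump: 7 enters row 4 and ejects 5; 5 enters row 3 and ejects 4; 4 enters row 2 and ejects 3; 3 enters row 1 and ejects 2. So w(9) = 2. P is now [[1, 3, 6], [4, 8], [5, 9], [7]].
Step i=8: Q has 8 at row 4, column 1; remove 7 from row 4 of P and reverse-bump: 7 enters row 3 and ejects 5; 5 enters row 2 and ejects 4; 4 enters row 1 and ejects 3. So w(8) = 3. P is now [[1, 4, 6], [5, 8], [7, 9]].
Step i=7: Q has 7 at row 1, column 3; remove that cell from P, ejecting 6. So w(7) = 6. P is now [[1, 4], [5, 8], [7, 9]].
Step i=6: Q has 6 at row 3, column 2; remove 9 from row 3 of P and reverse-bump: 9 enters row 2 and ejects 8; 8 enters row 1 and ejects 4. So w(6) = 4. P is now [[1, 8], [5, 9], [7]].
Step i=5: Q has 5 at row 2, column 2; remove 9 from row 2 of P and reverse-bump: 9 enters row 1 and ejects 8. So w(5) = 8. P is now [[1, 9], [5], [7]].
Step i=4: Q has 4 at row 3, column 1; remove 7 from row 3 of P and reverse-bump: 7 enters row 2 and ejects 5; 5 enters row 1 and ejects 1. So w(4) = 1. P is now [[5, 9], [7]].
Step i=3: Q has 3 at row 2, column 1; remove 7 from row 2 of P and reverse-bump: 7 enters row 1 and ejects 5. So w(3) = 5. P is now [[7, 9]].
Step i=2: Q has 2 at row 1, column 2; remove that cell from P, ejecting 9. So w(2) = 9. P is now [[7]].
Step i=1: Q has 1 at row 1, column 1; remove that cell from P, ejecting 7. So w(1) = 7. P is now [].

So w = 7 9 5 1 8 4 6 3 2.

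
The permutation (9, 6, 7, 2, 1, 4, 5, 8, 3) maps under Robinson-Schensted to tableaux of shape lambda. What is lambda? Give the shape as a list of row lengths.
[4, 2, 2, 1]

RSK row insertion gives P = [[1, 3, 5, 8], [2, 4], [6, 7], [9]], which has shape [4, 2, 2, 1].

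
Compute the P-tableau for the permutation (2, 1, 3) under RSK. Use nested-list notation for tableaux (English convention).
After inserting 2: P = [[2]].
After inserting 1: P = [[1], [2]].
After inserting 3: P = [[1, 3], [2]].

So P = [[1, 3], [2]].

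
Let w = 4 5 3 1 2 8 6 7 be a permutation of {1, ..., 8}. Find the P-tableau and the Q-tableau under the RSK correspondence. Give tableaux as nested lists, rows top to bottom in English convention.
Insert each entry of the permutation into P by Schensted row insertion, recording in Q the position of each new cell.

Insert 4: appended to row 1. P = [[4]], Q = [[1]].
Insert 5: appended to row 1. P = [[4, 5]], Q = [[1, 2]].
Insert 3: 3 bumps 4 from row 1; 4 starts row 2. P = [[3, 5], [4]], Q = [[1, 2], [3]].
Insert 1: 1 bumps 3 from row 1; 3 bumps 4 from row 2; 4 starts row 3. P = [[1, 5], [3], [4]], Q = [[1, 2], [3], [4]].
Insert 2: 2 bumps 5 from row 1; 5 appends to row 2. P = [[1, 2], [3, 5], [4]], Q = [[1, 2], [3, 5], [4]].
Insert 8: appended to row 1. P = [[1, 2, 8], [3, 5], [4]], Q = [[1, 2, 6], [3, 5], [4]].
Insert 6: 6 bumps 8 from row 1; 8 appends to row 2. P = [[1, 2, 6], [3, 5, 8], [4]], Q = [[1, 2, 6], [3, 5, 7], [4]].
Insert 7: appended to row 1. P = [[1, 2, 6, 7], [3, 5, 8], [4]], Q = [[1, 2, 6, 8], [3, 5, 7], [4]].

So P = [[1, 2, 6, 7], [3, 5, 8], [4]], Q = [[1, 2, 6, 8], [3, 5, 7], [4]].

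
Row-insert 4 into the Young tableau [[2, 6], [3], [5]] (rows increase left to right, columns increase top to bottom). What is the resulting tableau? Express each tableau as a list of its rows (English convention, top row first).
In row 1, 4 replaces 6 (the leftmost entry greater than 4); 6 is bumped to row 2. 6 is appended to row 2. The new tableau is [[2, 4], [3, 6], [5]].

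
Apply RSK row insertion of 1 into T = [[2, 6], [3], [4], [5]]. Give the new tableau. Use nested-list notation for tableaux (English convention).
[[1, 6], [2], [3], [4], [5]]

In row 1, 1 replaces 2 (the leftmost entry greater than 1); 2 is bumped to row 2. In row 2, 2 replaces 3 (the leftmost entry greater than 2); 3 is bumped to row 3. In row 3, 3 replaces 4 (the leftmost entry greater than 3); 4 is bumped to row 4. In row 4, 4 replaces 5 (the leftmost entry greater than 4); 5 is bumped to row 5. 5 starts a new row 5. The new tableau is [[1, 6], [2], [3], [4], [5]].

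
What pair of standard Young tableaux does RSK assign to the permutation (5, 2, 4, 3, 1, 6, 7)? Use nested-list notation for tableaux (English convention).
Insert each entry of the permutation into P by Schensted row insertion, recording in Q the position of each new cell.

Insert 5: appended to row 1. P = [[5]].
Insert 2: 2 bumps 5 from row 1; 5 starts row 2. P = [[2], [5]].
Insert 4: appended to row 1. P = [[2, 4], [5]].
Insert 3: 3 bumps 4 from row 1; 4 bumps 5 from row 2; 5 starts row 3. P = [[2, 3], [4], [5]].
Insert 1: 1 bumps 2 from row 1; 2 bumps 4 from row 2; 4 bumps 5 from row 3; 5 starts row 4. P = [[1, 3], [2], [4], [5]].
Insert 6: appended to row 1. P = [[1, 3, 6], [2], [4], [5]].
Insert 7: appended to row 1. P = [[1, 3, 6, 7], [2], [4], [5]].

So P = [[1, 3, 6, 7], [2], [4], [5]], Q = [[1, 3, 6, 7], [2], [4], [5]].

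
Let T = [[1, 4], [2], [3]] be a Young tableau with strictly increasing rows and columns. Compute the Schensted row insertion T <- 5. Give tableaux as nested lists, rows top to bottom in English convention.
5 is larger than every entry of row 1, so it is appended to row 1. The new tableau is [[1, 4, 5], [2], [3]].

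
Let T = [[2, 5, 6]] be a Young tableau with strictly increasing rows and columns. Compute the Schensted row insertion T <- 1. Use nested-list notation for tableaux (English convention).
In row 1, 1 replaces 2 (the leftmost entry greater than 1); 2 is bumped to row 2. 2 starts a new row 2. The new tableau is [[1, 5, 6], [2]].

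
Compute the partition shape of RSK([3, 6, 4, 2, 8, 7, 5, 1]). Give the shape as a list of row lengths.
[3, 2, 2, 1]

Row-insert each entry into an empty tableau.

After inserting 3: P = [[3]].
After inserting 6: P = [[3, 6]].
After inserting 4: P = [[3, 4], [6]].
After inserting 2: P = [[2, 4], [3], [6]].
After inserting 8: P = [[2, 4, 8], [3], [6]].
After inserting 7: P = [[2, 4, 7], [3, 8], [6]].
After inserting 5: P = [[2, 4, 5], [3, 7], [6, 8]].
After inserting 1: P = [[1, 4, 5], [2, 7], [3, 8], [6]].

The final insertion tableau P = [[1, 4, 5], [2, 7], [3, 8], [6]] has shape [3, 2, 2, 1].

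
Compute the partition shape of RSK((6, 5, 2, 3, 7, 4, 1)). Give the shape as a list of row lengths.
Row-insert each entry into an empty tableau.

After inserting 6: P = [[6]].
After inserting 5: P = [[5], [6]].
After inserting 2: P = [[2], [5], [6]].
After inserting 3: P = [[2, 3], [5], [6]].
After inserting 7: P = [[2, 3, 7], [5], [6]].
After inserting 4: P = [[2, 3, 4], [5, 7], [6]].
After inserting 1: P = [[1, 3, 4], [2, 7], [5], [6]].

The final insertion tableau P = [[1, 3, 4], [2, 7], [5], [6]] has shape [3, 2, 1, 1].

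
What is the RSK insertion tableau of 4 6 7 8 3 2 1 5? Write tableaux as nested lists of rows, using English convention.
After inserting 4: P = [[4]].
After inserting 6: P = [[4, 6]].
After inserting 7: P = [[4, 6, 7]].
After inserting 8: P = [[4, 6, 7, 8]].
After inserting 3: P = [[3, 6, 7, 8], [4]].
After inserting 2: P = [[2, 6, 7, 8], [3], [4]].
After inserting 1: P = [[1, 6, 7, 8], [2], [3], [4]].
After inserting 5: P = [[1, 5, 7, 8], [2, 6], [3], [4]].

So P = [[1, 5, 7, 8], [2, 6], [3], [4]].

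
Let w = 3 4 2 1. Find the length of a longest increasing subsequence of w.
2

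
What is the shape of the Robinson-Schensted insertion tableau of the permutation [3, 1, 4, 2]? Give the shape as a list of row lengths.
Row-insert each entry into an empty tableau.

After inserting 3: P = [[3]].
After inserting 1: P = [[1], [3]].
After inserting 4: P = [[1, 4], [3]].
After inserting 2: P = [[1, 2], [3, 4]].

The final insertion tableau P = [[1, 2], [3, 4]] has shape [2, 2].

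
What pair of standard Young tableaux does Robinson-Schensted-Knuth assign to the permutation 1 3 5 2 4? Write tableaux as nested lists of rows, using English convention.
P = [[1, 2, 4], [3, 5]], Q = [[1, 2, 3], [4, 5]]

Insert each entry of the permutation into P by Schensted row insertion, recording in Q the position of each new cell.

After inserting 1: P = [[1]].
After inserting 3: P = [[1, 3]].
After inserting 5: P = [[1, 3, 5]].
After inserting 2: P = [[1, 2, 5], [3]].
After inserting 4: P = [[1, 2, 4], [3, 5]].

So P = [[1, 2, 4], [3, 5]], Q = [[1, 2, 3], [4, 5]].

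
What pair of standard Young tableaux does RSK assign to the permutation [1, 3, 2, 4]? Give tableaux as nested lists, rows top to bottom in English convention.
Insert each entry of the permutation into P by Schensted row insertion, recording in Q the position of each new cell.

After inserting 1: P = [[1]].
After inserting 3: P = [[1, 3]].
After inserting 2: P = [[1, 2], [3]].
After inserting 4: P = [[1, 2, 4], [3]].

So P = [[1, 2, 4], [3]], Q = [[1, 2, 4], [3]].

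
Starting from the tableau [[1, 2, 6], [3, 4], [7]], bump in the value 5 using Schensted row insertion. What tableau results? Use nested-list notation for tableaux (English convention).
[[1, 2, 5], [3, 4, 6], [7]]

In row 1, 5 replaces 6 (the leftmost entry greater than 5); 6 is bumped to row 2. 6 is appended to row 2. The new tableau is [[1, 2, 5], [3, 4, 6], [7]].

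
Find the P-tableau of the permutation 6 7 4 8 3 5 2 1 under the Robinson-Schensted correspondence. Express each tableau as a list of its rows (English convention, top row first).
After inserting 6: P = [[6]].
After inserting 7: P = [[6, 7]].
After inserting 4: P = [[4, 7], [6]].
After inserting 8: P = [[4, 7, 8], [6]].
After inserting 3: P = [[3, 7, 8], [4], [6]].
After inserting 5: P = [[3, 5, 8], [4, 7], [6]].
After inserting 2: P = [[2, 5, 8], [3, 7], [4], [6]].
After inserting 1: P = [[1, 5, 8], [2, 7], [3], [4], [6]].

So P = [[1, 5, 8], [2, 7], [3], [4], [6]].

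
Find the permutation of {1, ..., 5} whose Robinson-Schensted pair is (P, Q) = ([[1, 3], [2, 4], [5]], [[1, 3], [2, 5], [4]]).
5 2 4 1 3

Reverse RSK: for i = n, n-1, ..., 1, locate i in Q, remove the corresponding corner cell from P, and reverse-bump its entry up through P; the value ejected from row 1 is w(i).

So w = 5 2 4 1 3.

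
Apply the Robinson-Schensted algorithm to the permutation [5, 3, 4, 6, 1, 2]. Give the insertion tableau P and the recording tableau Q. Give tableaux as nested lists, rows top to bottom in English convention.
Insert each entry of the permutation into P by Schensted row insertion, recording in Q the position of each new cell.

Insert 5: appended to row 1. P = [[5]], Q = [[1]].
Insert 3: 3 bumps 5 from row 1; 5 starts row 2. P = [[3], [5]], Q = [[1], [2]].
Insert 4: appended to row 1. P = [[3, 4], [5]], Q = [[1, 3], [2]].
Insert 6: appended to row 1. P = [[3, 4, 6], [5]], Q = [[1, 3, 4], [2]].
Insert 1: 1 bumps 3 from row 1; 3 bumps 5 from row 2; 5 starts row 3. P = [[1, 4, 6], [3], [5]], Q = [[1, 3, 4], [2], [5]].
Insert 2: 2 bumps 4 from row 1; 4 appends to row 2. P = [[1, 2, 6], [3, 4], [5]], Q = [[1, 3, 4], [2, 6], [5]].

So P = [[1, 2, 6], [3, 4], [5]], Q = [[1, 3, 4], [2, 6], [5]].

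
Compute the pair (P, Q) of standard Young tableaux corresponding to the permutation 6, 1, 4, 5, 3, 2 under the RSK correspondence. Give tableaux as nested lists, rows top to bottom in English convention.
P = [[1, 2, 5], [3], [4], [6]], Q = [[1, 3, 4], [2], [5], [6]]

Insert each entry of the permutation into P by Schensted row insertion, recording in Q the position of each new cell.

After inserting 6: P = [[6]].
After inserting 1: P = [[1], [6]].
After inserting 4: P = [[1, 4], [6]].
After inserting 5: P = [[1, 4, 5], [6]].
After inserting 3: P = [[1, 3, 5], [4], [6]].
After inserting 2: P = [[1, 2, 5], [3], [4], [6]].

So P = [[1, 2, 5], [3], [4], [6]], Q = [[1, 3, 4], [2], [5], [6]].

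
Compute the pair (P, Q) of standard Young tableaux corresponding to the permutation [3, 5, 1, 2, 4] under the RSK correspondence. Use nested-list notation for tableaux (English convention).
P = [[1, 2, 4], [3, 5]], Q = [[1, 2, 5], [3, 4]]

Insert each entry of the permutation into P by Schensted row insertion, recording in Q the position of each new cell.

Insert 3: appended to row 1. P = [[3]].
Insert 5: appended to row 1. P = [[3, 5]].
Insert 1: 1 bumps 3 from row 1; 3 starts row 2. P = [[1, 5], [3]].
Insert 2: 2 bumps 5 from row 1; 5 appends to row 2. P = [[1, 2], [3, 5]].
Insert 4: appended to row 1. P = [[1, 2, 4], [3, 5]].

So P = [[1, 2, 4], [3, 5]], Q = [[1, 2, 5], [3, 4]].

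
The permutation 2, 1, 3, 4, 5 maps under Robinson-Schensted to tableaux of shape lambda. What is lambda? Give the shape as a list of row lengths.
[4, 1]

Row-insert each entry into an empty tableau.

After inserting 2: P = [[2]].
After inserting 1: P = [[1], [2]].
After inserting 3: P = [[1, 3], [2]].
After inserting 4: P = [[1, 3, 4], [2]].
After inserting 5: P = [[1, 3, 4, 5], [2]].

The final insertion tableau P = [[1, 3, 4, 5], [2]] has shape [4, 1].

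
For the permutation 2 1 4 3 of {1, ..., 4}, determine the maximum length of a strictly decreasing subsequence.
2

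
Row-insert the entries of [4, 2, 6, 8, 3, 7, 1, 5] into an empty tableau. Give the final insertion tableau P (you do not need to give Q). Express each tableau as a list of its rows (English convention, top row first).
Insert 4: appended to row 1. P = [[4]].
Insert 2: 2 bumps 4 from row 1; 4 starts row 2. P = [[2], [4]].
Insert 6: appended to row 1. P = [[2, 6], [4]].
Insert 8: appended to row 1. P = [[2, 6, 8], [4]].
Insert 3: 3 bumps 6 from row 1; 6 appends to row 2. P = [[2, 3, 8], [4, 6]].
Insert 7: 7 bumps 8 from row 1; 8 appends to row 2. P = [[2, 3, 7], [4, 6, 8]].
Insert 1: 1 bumps 2 from row 1; 2 bumps 4 from row 2; 4 starts row 3. P = [[1, 3, 7], [2, 6, 8], [4]].
Insert 5: 5 bumps 7 from row 1; 7 bumps 8 from row 2; 8 appends to row 3. P = [[1, 3, 5], [2, 6, 7], [4, 8]].

So P = [[1, 3, 5], [2, 6, 7], [4, 8]].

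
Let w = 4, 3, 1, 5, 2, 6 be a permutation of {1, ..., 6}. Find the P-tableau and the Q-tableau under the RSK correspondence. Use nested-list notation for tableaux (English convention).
Insert each entry of the permutation into P by Schensted row insertion, recording in Q the position of each new cell.

Insert 4: appended to row 1. P = [[4]].
Insert 3: 3 bumps 4 from row 1; 4 starts row 2. P = [[3], [4]].
Insert 1: 1 bumps 3 from row 1; 3 bumps 4 from row 2; 4 starts row 3. P = [[1], [3], [4]].
Insert 5: appended to row 1. P = [[1, 5], [3], [4]].
Insert 2: 2 bumps 5 from row 1; 5 appends to row 2. P = [[1, 2], [3, 5], [4]].
Insert 6: appended to row 1. P = [[1, 2, 6], [3, 5], [4]].

So P = [[1, 2, 6], [3, 5], [4]], Q = [[1, 4, 6], [2, 5], [3]].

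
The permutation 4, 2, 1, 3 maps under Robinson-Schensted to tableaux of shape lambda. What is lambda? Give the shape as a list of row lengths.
[2, 1, 1]

Row-insert each entry into an empty tableau.

After inserting 4: P = [[4]].
After inserting 2: P = [[2], [4]].
After inserting 1: P = [[1], [2], [4]].
After inserting 3: P = [[1, 3], [2], [4]].

The final insertion tableau P = [[1, 3], [2], [4]] has shape [2, 1, 1].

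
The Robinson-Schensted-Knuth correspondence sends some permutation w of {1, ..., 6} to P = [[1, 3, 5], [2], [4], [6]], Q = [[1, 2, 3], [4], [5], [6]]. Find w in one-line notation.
2 4 6 5 3 1

Reverse the RSK construction: for i from n down to 1, find the cell of Q containing i, remove the entry at that cell from P, and reverse-bump it up through P; the value ejected from row 1 is w(i).

Step i=6: Q has 6 at row 4, column 1; remove 6 from row 4 of P and reverse-bump: 6 enters row 3 and ejects 4; 4 enters row 2 and ejects 2; 2 enters row 1 and ejects 1. So w(6) = 1. P is now [[2, 3, 5], [4], [6]].
Step i=5: Q has 5 at row 3, column 1; remove 6 from row 3 of P and reverse-bump: 6 enters row 2 and ejects 4; 4 enters row 1 and ejects 3. So w(5) = 3. P is now [[2, 4, 5], [6]].
Step i=4: Q has 4 at row 2, column 1; remove 6 from row 2 of P and reverse-bump: 6 enters row 1 and ejects 5. So w(4) = 5. P is now [[2, 4, 6]].
Step i=3: Q has 3 at row 1, column 3; remove that cell from P, ejecting 6. So w(3) = 6. P is now [[2, 4]].
Step i=2: Q has 2 at row 1, column 2; remove that cell from P, ejecting 4. So w(2) = 4. P is now [[2]].
Step i=1: Q has 1 at row 1, column 1; remove that cell from P, ejecting 2. So w(1) = 2. P is now [].

So w = 2 4 6 5 3 1.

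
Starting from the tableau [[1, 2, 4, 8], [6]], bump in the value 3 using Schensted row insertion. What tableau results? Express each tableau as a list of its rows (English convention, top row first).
[[1, 2, 3, 8], [4], [6]]

In row 1, 3 replaces 4 (the leftmost entry greater than 3); 4 is bumped to row 2. In row 2, 4 replaces 6 (the leftmost entry greater than 4); 6 is bumped to row 3. 6 starts a new row 3. The new tableau is [[1, 2, 3, 8], [4], [6]].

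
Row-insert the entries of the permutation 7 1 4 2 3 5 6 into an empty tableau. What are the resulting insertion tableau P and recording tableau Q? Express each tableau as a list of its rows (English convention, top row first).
P = [[1, 2, 3, 5, 6], [4], [7]], Q = [[1, 3, 5, 6, 7], [2], [4]]

Insert each entry of the permutation into P by Schensted row insertion, recording in Q the position of each new cell.

Insert 7: appended to row 1. P = [[7]].
Insert 1: 1 bumps 7 from row 1; 7 starts row 2. P = [[1], [7]].
Insert 4: appended to row 1. P = [[1, 4], [7]].
Insert 2: 2 bumps 4 from row 1; 4 bumps 7 from row 2; 7 starts row 3. P = [[1, 2], [4], [7]].
Insert 3: appended to row 1. P = [[1, 2, 3], [4], [7]].
Insert 5: appended to row 1. P = [[1, 2, 3, 5], [4], [7]].
Insert 6: appended to row 1. P = [[1, 2, 3, 5, 6], [4], [7]].

So P = [[1, 2, 3, 5, 6], [4], [7]], Q = [[1, 3, 5, 6, 7], [2], [4]].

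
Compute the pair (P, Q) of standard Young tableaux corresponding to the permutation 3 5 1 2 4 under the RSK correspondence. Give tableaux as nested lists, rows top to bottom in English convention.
P = [[1, 2, 4], [3, 5]], Q = [[1, 2, 5], [3, 4]]

Insert each entry of the permutation into P by Schensted row insertion, recording in Q the position of each new cell.

Insert 3: appended to row 1. P = [[3]].
Insert 5: appended to row 1. P = [[3, 5]].
Insert 1: 1 bumps 3 from row 1; 3 starts row 2. P = [[1, 5], [3]].
Insert 2: 2 bumps 5 from row 1; 5 appends to row 2. P = [[1, 2], [3, 5]].
Insert 4: appended to row 1. P = [[1, 2, 4], [3, 5]].

So P = [[1, 2, 4], [3, 5]], Q = [[1, 2, 5], [3, 4]].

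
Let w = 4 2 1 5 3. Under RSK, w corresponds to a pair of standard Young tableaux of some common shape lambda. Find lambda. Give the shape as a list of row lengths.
[2, 2, 1]

Row-insert each entry into an empty tableau.

After inserting 4: P = [[4]].
After inserting 2: P = [[2], [4]].
After inserting 1: P = [[1], [2], [4]].
After inserting 5: P = [[1, 5], [2], [4]].
After inserting 3: P = [[1, 3], [2, 5], [4]].

The final insertion tableau P = [[1, 3], [2, 5], [4]] has shape [2, 2, 1].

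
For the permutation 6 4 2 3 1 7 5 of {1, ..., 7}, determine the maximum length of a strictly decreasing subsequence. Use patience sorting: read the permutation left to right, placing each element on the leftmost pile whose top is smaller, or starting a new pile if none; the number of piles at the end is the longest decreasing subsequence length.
6: new pile. tops = [6]
4: new pile. tops = [6, 4]
2: new pile. tops = [6, 4, 2]
3: onto pile 3 (replacing 2). tops = [6, 4, 3]
1: new pile. tops = [6, 4, 3, 1]
7: onto pile 1 (replacing 6). tops = [7, 4, 3, 1]
5: onto pile 2 (replacing 4). tops = [7, 5, 3, 1]

4 piles, so the longest decreasing subsequence has length 4.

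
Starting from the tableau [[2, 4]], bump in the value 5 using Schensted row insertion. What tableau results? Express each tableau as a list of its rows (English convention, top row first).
[[2, 4, 5]]

5 is larger than every entry of row 1, so it is appended to row 1. The new tableau is [[2, 4, 5]].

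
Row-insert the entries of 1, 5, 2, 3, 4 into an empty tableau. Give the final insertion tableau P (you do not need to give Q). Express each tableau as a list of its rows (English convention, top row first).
Insert 1: appended to row 1. P = [[1]].
Insert 5: appended to row 1. P = [[1, 5]].
Insert 2: 2 bumps 5 from row 1; 5 starts row 2. P = [[1, 2], [5]].
Insert 3: appended to row 1. P = [[1, 2, 3], [5]].
Insert 4: appended to row 1. P = [[1, 2, 3, 4], [5]].

So P = [[1, 2, 3, 4], [5]].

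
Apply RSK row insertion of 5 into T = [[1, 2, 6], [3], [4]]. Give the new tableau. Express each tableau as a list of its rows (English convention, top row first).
In row 1, 5 replaces 6 (the leftmost entry greater than 5); 6 is bumped to row 2. 6 is appended to row 2. The new tableau is [[1, 2, 5], [3, 6], [4]].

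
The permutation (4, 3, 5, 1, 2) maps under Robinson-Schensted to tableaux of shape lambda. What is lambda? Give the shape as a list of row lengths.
Row-insert each entry into an empty tableau.

After inserting 4: P = [[4]].
After inserting 3: P = [[3], [4]].
After inserting 5: P = [[3, 5], [4]].
After inserting 1: P = [[1, 5], [3], [4]].
After inserting 2: P = [[1, 2], [3, 5], [4]].

The final insertion tableau P = [[1, 2], [3, 5], [4]] has shape [2, 2, 1].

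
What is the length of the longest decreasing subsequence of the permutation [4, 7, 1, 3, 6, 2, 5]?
3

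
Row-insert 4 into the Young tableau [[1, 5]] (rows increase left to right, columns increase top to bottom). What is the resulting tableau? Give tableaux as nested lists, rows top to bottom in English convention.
In row 1, 4 replaces 5 (the leftmost entry greater than 4); 5 is bumped to row 2. 5 starts a new row 2. The new tableau is [[1, 4], [5]].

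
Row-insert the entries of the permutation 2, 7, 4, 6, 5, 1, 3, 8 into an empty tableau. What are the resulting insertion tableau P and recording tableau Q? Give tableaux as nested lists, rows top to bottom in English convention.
Insert each entry of the permutation into P by Schensted row insertion, recording in Q the position of each new cell.

Insert 2: appended to row 1. P = [[2]], Q = [[1]].
Insert 7: appended to row 1. P = [[2, 7]], Q = [[1, 2]].
Insert 4: 4 bumps 7 from row 1; 7 starts row 2. P = [[2, 4], [7]], Q = [[1, 2], [3]].
Insert 6: appended to row 1. P = [[2, 4, 6], [7]], Q = [[1, 2, 4], [3]].
Insert 5: 5 bumps 6 from row 1; 6 bumps 7 from row 2; 7 starts row 3. P = [[2, 4, 5], [6], [7]], Q = [[1, 2, 4], [3], [5]].
Insert 1: 1 bumps 2 from row 1; 2 bumps 6 from row 2; 6 bumps 7 from row 3; 7 starts row 4. P = [[1, 4, 5], [2], [6], [7]], Q = [[1, 2, 4], [3], [5], [6]].
Insert 3: 3 bumps 4 from row 1; 4 appends to row 2. P = [[1, 3, 5], [2, 4], [6], [7]], Q = [[1, 2, 4], [3, 7], [5], [6]].
Insert 8: appended to row 1. P = [[1, 3, 5, 8], [2, 4], [6], [7]], Q = [[1, 2, 4, 8], [3, 7], [5], [6]].

So P = [[1, 3, 5, 8], [2, 4], [6], [7]], Q = [[1, 2, 4, 8], [3, 7], [5], [6]].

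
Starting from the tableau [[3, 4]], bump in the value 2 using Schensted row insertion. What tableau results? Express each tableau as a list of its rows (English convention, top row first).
In row 1, 2 replaces 3 (the leftmost entry greater than 2); 3 is bumped to row 2. 3 starts a new row 2. The new tableau is [[2, 4], [3]].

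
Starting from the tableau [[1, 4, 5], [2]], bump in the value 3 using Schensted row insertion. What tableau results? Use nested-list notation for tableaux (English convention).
In row 1, 3 replaces 4 (the leftmost entry greater than 3); 4 is bumped to row 2. 4 is appended to row 2. The new tableau is [[1, 3, 5], [2, 4]].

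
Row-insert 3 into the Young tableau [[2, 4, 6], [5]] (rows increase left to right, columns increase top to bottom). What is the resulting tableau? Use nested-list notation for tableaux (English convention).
[[2, 3, 6], [4], [5]]

In row 1, 3 replaces 4 (the leftmost entry greater than 3); 4 is bumped to row 2. In row 2, 4 replaces 5 (the leftmost entry greater than 4); 5 is bumped to row 3. 5 starts a new row 3. The new tableau is [[2, 3, 6], [4], [5]].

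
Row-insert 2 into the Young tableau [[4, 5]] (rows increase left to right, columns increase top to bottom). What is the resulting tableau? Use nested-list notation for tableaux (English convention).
In row 1, 2 replaces 4 (the leftmost entry greater than 2); 4 is bumped to row 2. 4 starts a new row 2. The new tableau is [[2, 5], [4]].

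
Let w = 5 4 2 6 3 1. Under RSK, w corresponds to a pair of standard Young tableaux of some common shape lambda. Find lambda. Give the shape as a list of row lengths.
Row-insert each entry into an empty tableau.

After inserting 5: P = [[5]].
After inserting 4: P = [[4], [5]].
After inserting 2: P = [[2], [4], [5]].
After inserting 6: P = [[2, 6], [4], [5]].
After inserting 3: P = [[2, 3], [4, 6], [5]].
After inserting 1: P = [[1, 3], [2, 6], [4], [5]].

The final insertion tableau P = [[1, 3], [2, 6], [4], [5]] has shape [2, 2, 1, 1].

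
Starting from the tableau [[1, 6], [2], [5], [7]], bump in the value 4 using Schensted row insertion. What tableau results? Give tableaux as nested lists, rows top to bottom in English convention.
In row 1, 4 replaces 6 (the leftmost entry greater than 4); 6 is bumped to row 2. 6 is appended to row 2. The new tableau is [[1, 4], [2, 6], [5], [7]].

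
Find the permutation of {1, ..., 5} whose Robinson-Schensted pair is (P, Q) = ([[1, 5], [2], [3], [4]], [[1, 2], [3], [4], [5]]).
Reverse the RSK construction: for i from n down to 1, find the cell of Q containing i, remove the entry at that cell from P, and reverse-bump it up through P; the value ejected from row 1 is w(i).

Step i=5: Q has 5 at row 4, column 1; remove 4 from row 4 of P and reverse-bump: 4 enters row 3 and ejects 3; 3 enters row 2 and ejects 2; 2 enters row 1 and ejects 1. So w(5) = 1. P is now [[2, 5], [3], [4]].
Step i=4: Q has 4 at row 3, column 1; remove 4 from row 3 of P and reverse-bump: 4 enters row 2 and ejects 3; 3 enters row 1 and ejects 2. So w(4) = 2. P is now [[3, 5], [4]].
Step i=3: Q has 3 at row 2, column 1; remove 4 from row 2 of P and reverse-bump: 4 enters row 1 and ejects 3. So w(3) = 3. P is now [[4, 5]].
Step i=2: Q has 2 at row 1, column 2; remove that cell from P, ejecting 5. So w(2) = 5. P is now [[4]].
Step i=1: Q has 1 at row 1, column 1; remove that cell from P, ejecting 4. So w(1) = 4. P is now [].

So w = 4 5 3 2 1.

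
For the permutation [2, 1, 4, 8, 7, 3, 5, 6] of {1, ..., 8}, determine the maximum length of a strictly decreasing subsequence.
3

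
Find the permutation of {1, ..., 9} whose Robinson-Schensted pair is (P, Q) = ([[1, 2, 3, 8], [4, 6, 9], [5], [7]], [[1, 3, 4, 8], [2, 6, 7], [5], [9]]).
Reverse the RSK construction: for i from n down to 1, find the cell of Q containing i, remove the entry at that cell from P, and reverse-bump it up through P; the value ejected from row 1 is w(i).

Step i=9: Q has 9 at row 4, column 1; remove 7 from row 4 of P and reverse-bump: 7 enters row 3 and ejects 5; 5 enters row 2 and ejects 4; 4 enters row 1 and ejects 3. So w(9) = 3. P is now [[1, 2, 4, 8], [5, 6, 9], [7]].
Step i=8: Q has 8 at row 1, column 4; remove that cell from P, ejecting 8. So w(8) = 8. P is now [[1, 2, 4], [5, 6, 9], [7]].
Step i=7: Q has 7 at row 2, column 3; remove 9 from row 2 of P and reverse-bump: 9 enters row 1 and ejects 4. So w(7) = 4. P is now [[1, 2, 9], [5, 6], [7]].
Step i=6: Q has 6 at row 2, column 2; remove 6 from row 2 of P and reverse-bump: 6 enters row 1 and ejects 2. So w(6) = 2. P is now [[1, 6, 9], [5], [7]].
Step i=5: Q has 5 at row 3, column 1; remove 7 from row 3 of P and reverse-bump: 7 enters row 2 and ejects 5; 5 enters row 1 and ejects 1. So w(5) = 1. P is now [[5, 6, 9], [7]].
Step i=4: Q has 4 at row 1, column 3; remove that cell from P, ejecting 9. So w(4) = 9. P is now [[5, 6], [7]].
Step i=3: Q has 3 at row 1, column 2; remove that cell from P, ejecting 6. So w(3) = 6. P is now [[5], [7]].
Step i=2: Q has 2 at row 2, column 1; remove 7 from row 2 of P and reverse-bump: 7 enters row 1 and ejects 5. So w(2) = 5. P is now [[7]].
Step i=1: Q has 1 at row 1, column 1; remove that cell from P, ejecting 7. So w(1) = 7. P is now [].

So w = 7 5 6 9 1 2 4 8 3.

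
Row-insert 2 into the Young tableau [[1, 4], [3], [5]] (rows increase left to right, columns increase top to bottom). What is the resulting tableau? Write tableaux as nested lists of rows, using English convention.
In row 1, 2 replaces 4 (the leftmost entry greater than 2); 4 is bumped to row 2. 4 is appended to row 2. The new tableau is [[1, 2], [3, 4], [5]].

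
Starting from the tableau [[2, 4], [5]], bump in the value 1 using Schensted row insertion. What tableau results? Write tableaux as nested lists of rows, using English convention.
[[1, 4], [2], [5]]

In row 1, 1 replaces 2 (the leftmost entry greater than 1); 2 is bumped to row 2. In row 2, 2 replaces 5 (the leftmost entry greater than 2); 5 is bumped to row 3. 5 starts a new row 3. The new tableau is [[1, 4], [2], [5]].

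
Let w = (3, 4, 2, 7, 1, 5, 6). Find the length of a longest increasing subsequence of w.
4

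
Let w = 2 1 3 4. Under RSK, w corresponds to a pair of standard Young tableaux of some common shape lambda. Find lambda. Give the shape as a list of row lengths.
[3, 1]

RSK row insertion gives P = [[1, 3, 4], [2]], which has shape [3, 1].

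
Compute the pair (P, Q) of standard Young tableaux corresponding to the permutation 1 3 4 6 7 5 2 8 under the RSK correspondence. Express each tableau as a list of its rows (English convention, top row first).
P = [[1, 2, 4, 5, 7, 8], [3], [6]], Q = [[1, 2, 3, 4, 5, 8], [6], [7]]

Insert each entry of the permutation into P by Schensted row insertion, recording in Q the position of each new cell.

Insert 1: appended to row 1. P = [[1]].
Insert 3: appended to row 1. P = [[1, 3]].
Insert 4: appended to row 1. P = [[1, 3, 4]].
Insert 6: appended to row 1. P = [[1, 3, 4, 6]].
Insert 7: appended to row 1. P = [[1, 3, 4, 6, 7]].
Insert 5: 5 bumps 6 from row 1; 6 starts row 2. P = [[1, 3, 4, 5, 7], [6]].
Insert 2: 2 bumps 3 from row 1; 3 bumps 6 from row 2; 6 starts row 3. P = [[1, 2, 4, 5, 7], [3], [6]].
Insert 8: appended to row 1. P = [[1, 2, 4, 5, 7, 8], [3], [6]].

So P = [[1, 2, 4, 5, 7, 8], [3], [6]], Q = [[1, 2, 3, 4, 5, 8], [6], [7]].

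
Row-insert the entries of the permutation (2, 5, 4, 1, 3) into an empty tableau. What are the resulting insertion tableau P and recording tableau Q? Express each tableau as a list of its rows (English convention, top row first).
Insert each entry of the permutation into P by Schensted row insertion, recording in Q the position of each new cell.

Insert 2: appended to row 1. P = [[2]].
Insert 5: appended to row 1. P = [[2, 5]].
Insert 4: 4 bumps 5 from row 1; 5 starts row 2. P = [[2, 4], [5]].
Insert 1: 1 bumps 2 from row 1; 2 bumps 5 from row 2; 5 starts row 3. P = [[1, 4], [2], [5]].
Insert 3: 3 bumps 4 from row 1; 4 appends to row 2. P = [[1, 3], [2, 4], [5]].

So P = [[1, 3], [2, 4], [5]], Q = [[1, 2], [3, 5], [4]].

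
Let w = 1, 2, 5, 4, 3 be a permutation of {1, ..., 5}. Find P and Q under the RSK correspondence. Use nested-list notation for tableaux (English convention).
P = [[1, 2, 3], [4], [5]], Q = [[1, 2, 3], [4], [5]]

Insert each entry of the permutation into P by Schensted row insertion, recording in Q the position of each new cell.

Insert 1: appended to row 1. P = [[1]].
Insert 2: appended to row 1. P = [[1, 2]].
Insert 5: appended to row 1. P = [[1, 2, 5]].
Insert 4: 4 bumps 5 from row 1; 5 starts row 2. P = [[1, 2, 4], [5]].
Insert 3: 3 bumps 4 from row 1; 4 bumps 5 from row 2; 5 starts row 3. P = [[1, 2, 3], [4], [5]].

So P = [[1, 2, 3], [4], [5]], Q = [[1, 2, 3], [4], [5]].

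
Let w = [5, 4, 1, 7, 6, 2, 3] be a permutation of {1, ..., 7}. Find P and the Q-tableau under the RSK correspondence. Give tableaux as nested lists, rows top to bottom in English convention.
P = [[1, 2, 3], [4, 6], [5, 7]], Q = [[1, 4, 7], [2, 5], [3, 6]]

Insert each entry of the permutation into P by Schensted row insertion, recording in Q the position of each new cell.

Insert 5: appended to row 1. P = [[5]].
Insert 4: 4 bumps 5 from row 1; 5 starts row 2. P = [[4], [5]].
Insert 1: 1 bumps 4 from row 1; 4 bumps 5 from row 2; 5 starts row 3. P = [[1], [4], [5]].
Insert 7: appended to row 1. P = [[1, 7], [4], [5]].
Insert 6: 6 bumps 7 from row 1; 7 appends to row 2. P = [[1, 6], [4, 7], [5]].
Insert 2: 2 bumps 6 from row 1; 6 bumps 7 from row 2; 7 appends to row 3. P = [[1, 2], [4, 6], [5, 7]].
Insert 3: appended to row 1. P = [[1, 2, 3], [4, 6], [5, 7]].

So P = [[1, 2, 3], [4, 6], [5, 7]], Q = [[1, 4, 7], [2, 5], [3, 6]].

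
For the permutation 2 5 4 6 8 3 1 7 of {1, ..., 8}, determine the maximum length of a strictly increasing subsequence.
4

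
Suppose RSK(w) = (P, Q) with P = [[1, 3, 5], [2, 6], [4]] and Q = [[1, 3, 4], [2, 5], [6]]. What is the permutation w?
4 2 3 6 5 1

Reverse the RSK construction: for i from n down to 1, find the cell of Q containing i, remove the entry at that cell from P, and reverse-bump it up through P; the value ejected from row 1 is w(i).

Step i=6: Q has 6 at row 3, column 1; remove 4 from row 3 of P and reverse-bump: 4 enters row 2 and ejects 2; 2 enters row 1 and ejects 1. So w(6) = 1. P is now [[2, 3, 5], [4, 6]].
Step i=5: Q has 5 at row 2, column 2; remove 6 from row 2 of P and reverse-bump: 6 enters row 1 and ejects 5. So w(5) = 5. P is now [[2, 3, 6], [4]].
Step i=4: Q has 4 at row 1, column 3; remove that cell from P, ejecting 6. So w(4) = 6. P is now [[2, 3], [4]].
Step i=3: Q has 3 at row 1, column 2; remove that cell from P, ejecting 3. So w(3) = 3. P is now [[2], [4]].
Step i=2: Q has 2 at row 2, column 1; remove 4 from row 2 of P and reverse-bump: 4 enters row 1 and ejects 2. So w(2) = 2. P is now [[4]].
Step i=1: Q has 1 at row 1, column 1; remove that cell from P, ejecting 4. So w(1) = 4. P is now [].

So w = 4 2 3 6 5 1.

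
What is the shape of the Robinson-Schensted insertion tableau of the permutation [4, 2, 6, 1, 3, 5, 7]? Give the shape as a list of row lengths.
[4, 2, 1]

Row-insert each entry into an empty tableau.

After inserting 4: P = [[4]].
After inserting 2: P = [[2], [4]].
After inserting 6: P = [[2, 6], [4]].
After inserting 1: P = [[1, 6], [2], [4]].
After inserting 3: P = [[1, 3], [2, 6], [4]].
After inserting 5: P = [[1, 3, 5], [2, 6], [4]].
After inserting 7: P = [[1, 3, 5, 7], [2, 6], [4]].

The final insertion tableau P = [[1, 3, 5, 7], [2, 6], [4]] has shape [4, 2, 1].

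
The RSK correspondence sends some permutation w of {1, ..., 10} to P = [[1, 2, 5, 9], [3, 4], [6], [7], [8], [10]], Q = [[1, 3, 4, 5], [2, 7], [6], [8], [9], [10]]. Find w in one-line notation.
10 3 4 8 9 1 7 6 5 2

Reverse RSK: for i = n, n-1, ..., 1, locate i in Q, remove the corresponding corner cell from P, and reverse-bump its entry up through P; the value ejected from row 1 is w(i).

So w = 10 3 4 8 9 1 7 6 5 2.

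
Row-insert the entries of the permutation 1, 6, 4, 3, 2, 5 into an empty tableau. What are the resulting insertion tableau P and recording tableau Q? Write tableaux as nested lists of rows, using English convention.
Insert each entry of the permutation into P by Schensted row insertion, recording in Q the position of each new cell.

Insert 1: appended to row 1. P = [[1]], Q = [[1]].
Insert 6: appended to row 1. P = [[1, 6]], Q = [[1, 2]].
Insert 4: 4 bumps 6 from row 1; 6 starts row 2. P = [[1, 4], [6]], Q = [[1, 2], [3]].
Insert 3: 3 bumps 4 from row 1; 4 bumps 6 from row 2; 6 starts row 3. P = [[1, 3], [4], [6]], Q = [[1, 2], [3], [4]].
Insert 2: 2 bumps 3 from row 1; 3 bumps 4 from row 2; 4 bumps 6 from row 3; 6 starts row 4. P = [[1, 2], [3], [4], [6]], Q = [[1, 2], [3], [4], [5]].
Insert 5: appended to row 1. P = [[1, 2, 5], [3], [4], [6]], Q = [[1, 2, 6], [3], [4], [5]].

So P = [[1, 2, 5], [3], [4], [6]], Q = [[1, 2, 6], [3], [4], [5]].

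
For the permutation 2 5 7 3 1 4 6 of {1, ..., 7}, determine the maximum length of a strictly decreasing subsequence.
3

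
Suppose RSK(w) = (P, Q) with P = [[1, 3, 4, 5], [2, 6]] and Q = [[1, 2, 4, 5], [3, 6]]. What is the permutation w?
Reverse RSK: for i = n, n-1, ..., 1, locate i in Q, remove the corresponding corner cell from P, and reverse-bump its entry up through P; the value ejected from row 1 is w(i).

So w = 2 3 1 4 6 5.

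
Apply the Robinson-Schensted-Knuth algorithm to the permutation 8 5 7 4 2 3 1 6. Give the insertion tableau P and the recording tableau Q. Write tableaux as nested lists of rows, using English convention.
P = [[1, 3, 6], [2, 7], [4], [5], [8]], Q = [[1, 3, 8], [2, 6], [4], [5], [7]]

Insert each entry of the permutation into P by Schensted row insertion, recording in Q the position of each new cell.

After inserting 8: P = [[8]].
After inserting 5: P = [[5], [8]].
After inserting 7: P = [[5, 7], [8]].
After inserting 4: P = [[4, 7], [5], [8]].
After inserting 2: P = [[2, 7], [4], [5], [8]].
After inserting 3: P = [[2, 3], [4, 7], [5], [8]].
After inserting 1: P = [[1, 3], [2, 7], [4], [5], [8]].
After inserting 6: P = [[1, 3, 6], [2, 7], [4], [5], [8]].

So P = [[1, 3, 6], [2, 7], [4], [5], [8]], Q = [[1, 3, 8], [2, 6], [4], [5], [7]].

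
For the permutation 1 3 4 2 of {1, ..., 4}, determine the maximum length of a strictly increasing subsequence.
3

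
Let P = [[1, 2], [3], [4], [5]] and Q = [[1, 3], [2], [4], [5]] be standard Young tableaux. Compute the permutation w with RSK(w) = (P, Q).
5 1 4 3 2

Reverse RSK: for i = n, n-1, ..., 1, locate i in Q, remove the corresponding corner cell from P, and reverse-bump its entry up through P; the value ejected from row 1 is w(i).

So w = 5 1 4 3 2.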